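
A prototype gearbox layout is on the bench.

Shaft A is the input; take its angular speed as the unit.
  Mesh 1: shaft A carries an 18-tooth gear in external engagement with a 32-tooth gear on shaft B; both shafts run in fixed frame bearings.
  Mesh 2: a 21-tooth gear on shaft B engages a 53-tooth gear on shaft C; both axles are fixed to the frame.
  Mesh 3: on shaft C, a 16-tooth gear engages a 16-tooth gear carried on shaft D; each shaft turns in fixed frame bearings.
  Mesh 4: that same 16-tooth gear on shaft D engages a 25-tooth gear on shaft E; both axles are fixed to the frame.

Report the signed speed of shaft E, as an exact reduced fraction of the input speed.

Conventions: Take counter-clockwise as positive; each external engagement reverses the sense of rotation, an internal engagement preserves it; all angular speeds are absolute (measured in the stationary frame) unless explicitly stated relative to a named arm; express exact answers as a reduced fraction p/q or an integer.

189/1325

4-mesh fixed-axis compound train (all bearings frame-fixed)
mesh 1 [18T→32T]: |ω|/ω_in = 1×18/32 = 9/16, sense flips to −
mesh 2 [21T→53T]: |ω|/ω_in = (9/16)×21/53 = 189/848, sense flips to +
mesh 3 [16T→16T]: |ω|/ω_in = (189/848)×16/16 = 189/848, sense flips to −
mesh 4 [16T→25T]: |ω|/ω_in = (189/848)×16/25 = 189/1325, sense flips to +
signed output speed (× input speed) = 189/1325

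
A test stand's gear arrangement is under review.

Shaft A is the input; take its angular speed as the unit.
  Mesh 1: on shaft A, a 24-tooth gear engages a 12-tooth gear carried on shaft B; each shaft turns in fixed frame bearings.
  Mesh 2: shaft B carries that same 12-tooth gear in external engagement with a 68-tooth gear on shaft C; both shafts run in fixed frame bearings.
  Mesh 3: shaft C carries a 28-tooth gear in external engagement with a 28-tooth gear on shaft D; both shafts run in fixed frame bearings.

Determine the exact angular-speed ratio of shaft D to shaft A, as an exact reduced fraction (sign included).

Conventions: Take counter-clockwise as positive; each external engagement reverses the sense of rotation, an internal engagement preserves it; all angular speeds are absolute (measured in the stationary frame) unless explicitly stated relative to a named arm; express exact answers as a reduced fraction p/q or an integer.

class = fixed-axis compound train [3 meshes; 3 ratios multiply, 3 sense flips]
mesh 1 [24T→12T]: running ratio 2, sense −
mesh 2 [12T→68T]: running ratio 6/17, sense +
mesh 3 [28T→28T]: running ratio 6/17, sense −
ω_out/ω_in = -6/17

-6/17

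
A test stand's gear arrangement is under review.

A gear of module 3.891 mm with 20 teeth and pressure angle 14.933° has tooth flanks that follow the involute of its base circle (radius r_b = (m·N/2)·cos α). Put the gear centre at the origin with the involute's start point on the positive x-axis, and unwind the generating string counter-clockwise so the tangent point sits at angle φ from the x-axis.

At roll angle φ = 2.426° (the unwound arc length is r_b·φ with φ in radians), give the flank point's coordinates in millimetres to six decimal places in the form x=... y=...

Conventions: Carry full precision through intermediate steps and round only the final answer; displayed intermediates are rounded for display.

x=37.629611 y=0.000951

topology: single-mesh involute geometry — m = 3.891, N = 20
pitch radius r_p = m·N/2 = 3.891·20/2 = 38.910000
base radius r_b = r_p·cos α = 38.910000·cos 14.933° = 37.595925
roll angle φ = 2.426° = 0.04234169 rad
x = r_b·(cos φ + φ·sin φ) = 37.629611
y = r_b·(sin φ − φ·cos φ) = 0.000951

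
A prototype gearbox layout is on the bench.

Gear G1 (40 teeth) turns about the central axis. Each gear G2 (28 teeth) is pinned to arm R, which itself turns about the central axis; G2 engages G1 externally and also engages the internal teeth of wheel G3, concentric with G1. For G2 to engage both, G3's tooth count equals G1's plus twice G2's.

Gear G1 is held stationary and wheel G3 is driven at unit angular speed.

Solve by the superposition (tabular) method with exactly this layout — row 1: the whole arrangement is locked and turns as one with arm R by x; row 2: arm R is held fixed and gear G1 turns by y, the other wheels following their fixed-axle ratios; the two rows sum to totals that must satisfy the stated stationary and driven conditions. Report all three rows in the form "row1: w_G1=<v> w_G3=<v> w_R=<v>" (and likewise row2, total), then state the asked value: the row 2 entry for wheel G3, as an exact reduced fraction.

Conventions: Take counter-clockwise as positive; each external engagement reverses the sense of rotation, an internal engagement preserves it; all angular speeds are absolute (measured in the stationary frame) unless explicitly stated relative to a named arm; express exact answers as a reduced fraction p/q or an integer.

planetary set (40T centre, 28T on arm, 96T internal) — Willis relation
row 1: whole set turns with the arm by x
row 2 — arm fixed, fixed-axis ratios: sun y, ring −(40/96)·y, arm 0
boundary: total ω_sun = x + y = 0 and total ω_ring = x − (40/96)·y = 1  ⇒  y = -12/17, x = 12/17
row 2 ring = −(40/96)·(-12/17) = 5/17
totals (row 1 + row 2): sun 12/17 + (-12/17) = 0, ring 12/17 + 5/17 = 1, arm 12/17 + 0 = 12/17
asked cell (row2, ring) = 5/17

row1: w_G1=12/17 w_G3=12/17 w_R=12/17
row2: w_G1=-12/17 w_G3=5/17 w_R=0
total: w_G1=0 w_G3=1 w_R=12/17
asked value: 5/17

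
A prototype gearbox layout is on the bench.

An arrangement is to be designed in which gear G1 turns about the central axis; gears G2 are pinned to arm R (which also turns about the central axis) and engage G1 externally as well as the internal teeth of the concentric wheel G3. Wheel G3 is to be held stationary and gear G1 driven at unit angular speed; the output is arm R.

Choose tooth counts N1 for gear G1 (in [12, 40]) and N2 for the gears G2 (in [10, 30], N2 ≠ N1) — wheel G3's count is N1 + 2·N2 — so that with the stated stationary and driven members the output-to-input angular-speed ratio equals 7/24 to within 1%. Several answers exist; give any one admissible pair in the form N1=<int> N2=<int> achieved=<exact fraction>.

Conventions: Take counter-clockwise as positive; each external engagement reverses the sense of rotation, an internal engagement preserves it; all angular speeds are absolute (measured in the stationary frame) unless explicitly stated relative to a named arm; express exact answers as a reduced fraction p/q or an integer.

N1=14 N2=10 achieved=7/24

class = planetary set [ratio 7/24 wanted; Willis about the carrier]
Willis with ω_ring = 0: ω_arm/ω_sun = N1/(N1+N3); set equal to 7/24  ⇒  N3/N1 = 1/(7/24) − 1 = 17/7
N3 = N1 + 2·N2  ⇒  N2/N1 = (N3/N1 − 1)/2 = (17/7 − 1)/2 = 5/7
smallest multiple with N1 ≥ 12 and N2 ≥ 10: k = 2  ⇒  N1 = 2·7 = 14, N2 = 2·5 = 10 (N1 ≤ 40, N2 ≤ 30, N2 ≠ N1 ✓), N3 = 14 + 2·10 = 34
check: N1/(N1+N3) with N1 = 14, N3 = 34 gives 7/24; |achieved − target| = 0 ≤ 7/2400 ✓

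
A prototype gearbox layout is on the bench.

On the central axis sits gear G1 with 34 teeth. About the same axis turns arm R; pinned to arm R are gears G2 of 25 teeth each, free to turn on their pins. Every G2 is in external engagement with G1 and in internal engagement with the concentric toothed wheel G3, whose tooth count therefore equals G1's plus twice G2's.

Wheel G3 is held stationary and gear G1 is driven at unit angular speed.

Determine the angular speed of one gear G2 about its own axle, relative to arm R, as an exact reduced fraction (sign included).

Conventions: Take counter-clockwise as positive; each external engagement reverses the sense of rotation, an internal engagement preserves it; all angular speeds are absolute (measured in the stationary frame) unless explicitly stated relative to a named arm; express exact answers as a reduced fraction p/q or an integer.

class = planetary set [G3 = 34+2·25 = 84; Willis about the carrier]
ring teeth: 34 + 2·25 = 84
34(ω_sun−ω_arm) = −84(ω_ring−ω_arm),  ω_ring = 0, ω_sun = 1
34(1−ω_arm) = −84(0−ω_arm)  ⇒  118·ω_arm = 34  ⇒  ω_arm = 17/59
sun–planet mesh: 34·(1−17/59) = −25·(ω_p−ω_arm)  ⇒  ω_p−ω_arm = -1428/1475
exact speed ratio = -1428/1475

-1428/1475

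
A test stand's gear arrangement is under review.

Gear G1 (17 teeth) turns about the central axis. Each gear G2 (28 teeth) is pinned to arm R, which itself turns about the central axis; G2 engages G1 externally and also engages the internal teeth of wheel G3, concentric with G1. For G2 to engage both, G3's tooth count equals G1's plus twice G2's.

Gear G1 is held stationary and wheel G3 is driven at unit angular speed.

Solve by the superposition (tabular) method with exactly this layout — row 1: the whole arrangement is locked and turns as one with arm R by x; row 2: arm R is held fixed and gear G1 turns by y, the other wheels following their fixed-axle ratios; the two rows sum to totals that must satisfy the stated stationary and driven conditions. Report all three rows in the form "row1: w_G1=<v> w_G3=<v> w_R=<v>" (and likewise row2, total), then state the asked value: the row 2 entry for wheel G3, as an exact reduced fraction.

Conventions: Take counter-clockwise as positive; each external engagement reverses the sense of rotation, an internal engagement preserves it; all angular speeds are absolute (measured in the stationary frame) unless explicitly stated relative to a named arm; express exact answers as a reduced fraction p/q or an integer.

class = planetary set [G3 = 17+2·28 = 73; Willis about the carrier]
row 1 (train locked, turned with arm): all members turn x
row 2 — arm fixed, fixed-axis ratios: sun y, ring −(17/73)·y, arm 0
boundary: total ω_sun = x + y = 0 and total ω_ring = x − (17/73)·y = 1  ⇒  y = -73/90, x = 73/90
row 2 ring = −(17/73)·(-73/90) = 17/90
totals (row 1 + row 2): sun 73/90 + (-73/90) = 0, ring 73/90 + 17/90 = 1, arm 73/90 + 0 = 73/90
asked cell (row2, ring) = 17/90

row1: w_G1=73/90 w_G3=73/90 w_R=73/90
row2: w_G1=-73/90 w_G3=17/90 w_R=0
total: w_G1=0 w_G3=1 w_R=73/90
asked value: 17/90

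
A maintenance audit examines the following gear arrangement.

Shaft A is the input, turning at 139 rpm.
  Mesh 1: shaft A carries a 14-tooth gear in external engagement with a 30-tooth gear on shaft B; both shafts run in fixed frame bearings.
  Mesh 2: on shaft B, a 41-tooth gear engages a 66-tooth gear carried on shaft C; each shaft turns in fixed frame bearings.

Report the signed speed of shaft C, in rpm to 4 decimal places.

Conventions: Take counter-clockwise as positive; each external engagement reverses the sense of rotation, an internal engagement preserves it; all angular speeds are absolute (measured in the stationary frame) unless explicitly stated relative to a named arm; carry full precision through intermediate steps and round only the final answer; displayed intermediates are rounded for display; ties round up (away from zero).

+40.2960 rpm

topology: fixed-axis compound train — 2 meshes, A→C
mesh 1 [14T→30T]: ω = 139.0000×14/30 = 64.8667 rpm, sense flips to −
mesh 2 [41T→66T]: ω = 64.8667×41/66 = 40.2960 rpm, sense flips to +
signed output speed = +40.2960 rpm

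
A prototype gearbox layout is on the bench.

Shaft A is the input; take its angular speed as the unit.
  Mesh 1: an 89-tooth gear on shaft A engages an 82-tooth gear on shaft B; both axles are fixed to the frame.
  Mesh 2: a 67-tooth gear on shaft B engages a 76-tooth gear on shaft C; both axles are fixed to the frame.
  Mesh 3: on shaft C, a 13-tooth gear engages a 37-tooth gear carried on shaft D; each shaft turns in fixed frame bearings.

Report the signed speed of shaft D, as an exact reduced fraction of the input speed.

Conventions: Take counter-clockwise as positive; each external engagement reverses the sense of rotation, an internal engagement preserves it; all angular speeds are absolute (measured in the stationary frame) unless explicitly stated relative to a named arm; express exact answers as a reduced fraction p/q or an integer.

-77519/230584

3-mesh fixed-axis compound train (all bearings frame-fixed)
mesh 1 [89T→82T]: |ω|/ω_in = 1×89/82 = 89/82, sense flips to −
mesh 2 [67T→76T]: |ω|/ω_in = (89/82)×67/76 = 5963/6232, sense flips to +
mesh 3 [13T→37T]: |ω|/ω_in = (5963/6232)×13/37 = 77519/230584, sense flips to −
signed output speed (× input speed) = -77519/230584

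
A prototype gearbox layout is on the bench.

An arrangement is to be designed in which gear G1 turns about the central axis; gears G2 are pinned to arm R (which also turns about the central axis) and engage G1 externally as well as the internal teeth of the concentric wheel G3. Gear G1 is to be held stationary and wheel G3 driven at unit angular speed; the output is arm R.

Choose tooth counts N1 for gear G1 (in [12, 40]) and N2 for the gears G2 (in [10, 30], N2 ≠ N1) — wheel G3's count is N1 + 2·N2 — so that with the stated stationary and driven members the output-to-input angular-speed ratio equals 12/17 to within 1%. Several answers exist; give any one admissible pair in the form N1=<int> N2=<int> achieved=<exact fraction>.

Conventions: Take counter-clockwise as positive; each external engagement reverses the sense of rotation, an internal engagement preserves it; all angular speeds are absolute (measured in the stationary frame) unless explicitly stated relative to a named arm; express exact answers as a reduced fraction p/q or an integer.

class = planetary set [ratio 12/17 wanted; Willis about the carrier]
Willis with ω_sun = 0: ω_arm/ω_ring = N3/(N1+N3); set equal to 12/17  ⇒  N3/N1 = (12/17)/(1 − 12/17) = 12/5
N3 = N1 + 2·N2  ⇒  N2/N1 = (N3/N1 − 1)/2 = (12/5 − 1)/2 = 7/10
smallest multiple with N1 ≥ 12 and N2 ≥ 10: k = 2  ⇒  N1 = 2·10 = 20, N2 = 2·7 = 14 (N1 ≤ 40, N2 ≤ 30, N2 ≠ N1 ✓), N3 = 20 + 2·14 = 48
check: N3/(N1+N3) with N1 = 20, N3 = 48 gives 12/17; |achieved − target| = 0 ≤ 3/425 ✓

N1=20 N2=14 achieved=12/17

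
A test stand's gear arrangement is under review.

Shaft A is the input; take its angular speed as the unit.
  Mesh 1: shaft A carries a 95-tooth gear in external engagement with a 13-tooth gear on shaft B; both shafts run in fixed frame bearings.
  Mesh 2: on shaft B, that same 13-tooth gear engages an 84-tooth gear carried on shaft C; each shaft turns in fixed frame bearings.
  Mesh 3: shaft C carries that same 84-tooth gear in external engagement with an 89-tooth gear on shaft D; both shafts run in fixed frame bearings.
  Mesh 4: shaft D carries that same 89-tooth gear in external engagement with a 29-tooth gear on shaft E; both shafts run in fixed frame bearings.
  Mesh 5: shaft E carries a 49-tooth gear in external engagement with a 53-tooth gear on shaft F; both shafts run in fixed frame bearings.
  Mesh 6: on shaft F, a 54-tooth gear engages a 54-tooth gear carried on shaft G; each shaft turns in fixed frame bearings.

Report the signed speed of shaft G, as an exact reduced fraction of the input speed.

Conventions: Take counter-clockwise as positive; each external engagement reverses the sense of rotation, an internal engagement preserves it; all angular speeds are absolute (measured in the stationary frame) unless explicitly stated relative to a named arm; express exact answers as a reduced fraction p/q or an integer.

4655/1537

6-mesh fixed-axis compound train (all bearings frame-fixed)
mesh 1 [95T→13T]: |ω|/ω_in = 1×95/13 = 95/13, sense flips to −
mesh 2 [13T→84T]: |ω|/ω_in = (95/13)×13/84 = 95/84, sense flips to +
mesh 3 [84T→89T]: |ω|/ω_in = (95/84)×84/89 = 95/89, sense flips to −
mesh 4 [89T→29T]: |ω|/ω_in = (95/89)×89/29 = 95/29, sense flips to +
mesh 5 [49T→53T]: |ω|/ω_in = (95/29)×49/53 = 4655/1537, sense flips to −
mesh 6 [54T→54T]: |ω|/ω_in = (4655/1537)×54/54 = 4655/1537, sense flips to +
signed output speed (× input speed) = 4655/1537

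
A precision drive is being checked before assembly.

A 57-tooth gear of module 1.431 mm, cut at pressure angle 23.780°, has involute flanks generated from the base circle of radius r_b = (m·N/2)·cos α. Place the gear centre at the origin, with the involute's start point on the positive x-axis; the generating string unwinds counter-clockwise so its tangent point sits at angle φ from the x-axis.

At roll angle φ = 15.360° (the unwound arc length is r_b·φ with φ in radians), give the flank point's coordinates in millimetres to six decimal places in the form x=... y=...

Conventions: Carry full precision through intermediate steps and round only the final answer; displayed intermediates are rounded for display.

x=38.638098 y=0.237965

class = single-mesh tooth geometry [base-circle involute, m = 1.431, 57T]
pitch radius r_p = m·N/2 = 1.431·57/2 = 40.783500
base radius r_b = r_p·cos α = 40.783500·cos 23.780° = 37.321000
roll angle φ = 15.360° = 0.26808257 rad
x = r_b·(cos φ + φ·sin φ) = 38.638098
y = r_b·(sin φ − φ·cos φ) = 0.237965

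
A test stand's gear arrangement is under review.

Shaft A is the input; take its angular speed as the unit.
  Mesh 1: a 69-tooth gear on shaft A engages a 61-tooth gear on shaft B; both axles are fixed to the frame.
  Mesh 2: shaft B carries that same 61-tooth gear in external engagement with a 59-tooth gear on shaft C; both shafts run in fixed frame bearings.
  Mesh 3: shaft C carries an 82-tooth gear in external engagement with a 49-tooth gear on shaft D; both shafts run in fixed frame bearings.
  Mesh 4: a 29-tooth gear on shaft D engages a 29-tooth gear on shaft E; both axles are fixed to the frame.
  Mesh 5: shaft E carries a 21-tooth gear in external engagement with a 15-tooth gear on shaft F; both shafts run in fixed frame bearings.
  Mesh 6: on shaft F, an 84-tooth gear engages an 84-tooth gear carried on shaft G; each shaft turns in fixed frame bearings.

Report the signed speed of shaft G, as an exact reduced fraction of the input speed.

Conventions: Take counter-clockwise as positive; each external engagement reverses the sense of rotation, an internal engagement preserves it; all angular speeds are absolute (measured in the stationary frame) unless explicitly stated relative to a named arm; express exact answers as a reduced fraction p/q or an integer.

5658/2065

6-mesh fixed-axis compound train (all bearings frame-fixed)
mesh 1 [69T→61T]: |ω|/ω_in = 1×69/61 = 69/61, sense flips to −
mesh 2 [61T→59T]: |ω|/ω_in = (69/61)×61/59 = 69/59, sense flips to +
mesh 3 [82T→49T]: |ω|/ω_in = (69/59)×82/49 = 5658/2891, sense flips to −
mesh 4 [29T→29T]: |ω|/ω_in = (5658/2891)×29/29 = 5658/2891, sense flips to +
mesh 5 [21T→15T]: |ω|/ω_in = (5658/2891)×21/15 = 5658/2065, sense flips to −
mesh 6 [84T→84T]: |ω|/ω_in = (5658/2065)×84/84 = 5658/2065, sense flips to +
signed output speed (× input speed) = 5658/2065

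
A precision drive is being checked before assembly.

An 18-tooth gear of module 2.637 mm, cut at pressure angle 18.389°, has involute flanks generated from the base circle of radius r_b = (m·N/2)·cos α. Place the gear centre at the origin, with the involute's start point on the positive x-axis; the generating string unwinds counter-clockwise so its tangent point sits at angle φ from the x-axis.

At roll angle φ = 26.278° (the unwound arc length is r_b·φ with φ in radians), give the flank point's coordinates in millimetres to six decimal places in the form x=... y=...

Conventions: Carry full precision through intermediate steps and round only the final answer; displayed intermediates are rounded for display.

class = single-mesh tooth geometry [base-circle involute, m = 2.637, 18T]
pitch radius r_p = m·N/2 = 2.637·18/2 = 23.733000
base radius r_b = r_p·cos α = 23.733000·cos 18.389° = 22.521112
roll angle φ = 26.278° = 0.45863762 rad
x = r_b·(cos φ + φ·sin φ) = 24.766641
y = r_b·(sin φ − φ·cos φ) = 0.709112

x=24.766641 y=0.709112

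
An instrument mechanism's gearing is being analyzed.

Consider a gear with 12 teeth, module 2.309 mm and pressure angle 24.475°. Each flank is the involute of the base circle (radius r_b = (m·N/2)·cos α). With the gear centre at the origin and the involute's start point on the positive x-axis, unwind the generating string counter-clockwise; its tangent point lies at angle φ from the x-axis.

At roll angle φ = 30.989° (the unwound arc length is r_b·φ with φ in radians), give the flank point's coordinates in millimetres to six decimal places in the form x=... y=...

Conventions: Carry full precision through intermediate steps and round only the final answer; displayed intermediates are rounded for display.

x=14.320678 y=0.645743

single-mesh involute tooth geometry (12T wheel at module 2.309)
pitch radius r_p = m·N/2 = 2.309·12/2 = 13.854000
base radius r_b = r_p·cos α = 13.854000·cos 24.475° = 12.609109
roll angle φ = 30.989° = 0.54086008 rad
x = r_b·(cos φ + φ·sin φ) = 14.320678
y = r_b·(sin φ − φ·cos φ) = 0.645743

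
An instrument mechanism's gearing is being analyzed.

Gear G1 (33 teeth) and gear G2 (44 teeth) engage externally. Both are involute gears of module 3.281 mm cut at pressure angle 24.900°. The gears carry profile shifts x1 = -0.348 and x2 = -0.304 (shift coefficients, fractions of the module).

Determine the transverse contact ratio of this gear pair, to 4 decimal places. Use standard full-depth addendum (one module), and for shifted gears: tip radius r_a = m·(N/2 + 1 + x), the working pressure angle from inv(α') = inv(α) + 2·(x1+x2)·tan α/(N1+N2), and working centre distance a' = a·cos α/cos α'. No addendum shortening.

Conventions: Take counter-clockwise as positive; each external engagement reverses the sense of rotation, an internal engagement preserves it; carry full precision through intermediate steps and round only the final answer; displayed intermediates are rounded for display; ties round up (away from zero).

topology: single-mesh involute geometry — m = 3.281, 33T/44T pair
base radii: r_b1 = 49.104188, r_b2 = 65.472251
tip radii: r_a1 = 56.275712, r_a2 = 74.465576
inv(α') = inv(24.900°) + 2·(-0.348-0.304)·tan α/(33+44) = 0.02173657  ⇒  α' = 22.57389°
a' = a·cos α / cos α' = 126.3185·cos 24.900°/cos 22.57389° = 124.083034
action lengths: √(r_a1²−r_b1²) = 27.490625, √(r_a2²−r_b2²) = 35.475433
base pitch p_b = π·m·cos α = 9.349416
CR = (27.490625 + 35.475433 − 124.083034·sin 22.57389°)/9.349416 = 1.640073
contact ratio ≈ 1.6401

1.6401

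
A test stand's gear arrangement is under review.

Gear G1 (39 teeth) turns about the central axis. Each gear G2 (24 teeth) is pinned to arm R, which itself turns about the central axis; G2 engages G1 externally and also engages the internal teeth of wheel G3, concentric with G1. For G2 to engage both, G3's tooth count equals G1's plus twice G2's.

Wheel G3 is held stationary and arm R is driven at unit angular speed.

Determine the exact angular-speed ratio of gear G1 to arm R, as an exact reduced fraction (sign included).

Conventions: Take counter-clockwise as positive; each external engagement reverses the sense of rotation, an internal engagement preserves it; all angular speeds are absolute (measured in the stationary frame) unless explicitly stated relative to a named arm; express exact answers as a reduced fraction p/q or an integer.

42/13

recognized (axles ride arm R): planetary set, 39/24/87 teeth
ring teeth: 39 + 2·24 = 87
39(ω_sun−ω_arm) = −87(ω_ring−ω_arm),  ω_ring = 0, ω_arm = 1
ω_sun = 1 − (87/39)(0−1) = 42/13
ω_out/ω_in = 42/13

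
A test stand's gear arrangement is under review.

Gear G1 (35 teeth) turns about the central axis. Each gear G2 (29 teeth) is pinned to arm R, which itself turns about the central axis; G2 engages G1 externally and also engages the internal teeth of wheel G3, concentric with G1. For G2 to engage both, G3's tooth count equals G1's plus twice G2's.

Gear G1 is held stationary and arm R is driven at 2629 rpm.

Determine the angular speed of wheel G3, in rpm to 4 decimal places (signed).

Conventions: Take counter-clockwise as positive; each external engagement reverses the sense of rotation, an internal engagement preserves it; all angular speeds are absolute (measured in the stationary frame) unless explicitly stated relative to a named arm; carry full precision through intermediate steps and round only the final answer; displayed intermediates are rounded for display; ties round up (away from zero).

class = planetary set [G3 = 35+2·29 = 93; Willis about the carrier]
normalise by the input: solve with ω_arm = 1, then scale by 2629 rpm
ring teeth: 35 + 2·29 = 93
35(ω_sun−ω_arm) = −93(ω_ring−ω_arm),  ω_sun = 0, ω_arm = 1
ω_ring = 1 − (35/93)(0−1) = 128/93
scale: ω_ring = 128/93 × 2629 rpm = +3618.4086 rpm

+3618.4086 rpm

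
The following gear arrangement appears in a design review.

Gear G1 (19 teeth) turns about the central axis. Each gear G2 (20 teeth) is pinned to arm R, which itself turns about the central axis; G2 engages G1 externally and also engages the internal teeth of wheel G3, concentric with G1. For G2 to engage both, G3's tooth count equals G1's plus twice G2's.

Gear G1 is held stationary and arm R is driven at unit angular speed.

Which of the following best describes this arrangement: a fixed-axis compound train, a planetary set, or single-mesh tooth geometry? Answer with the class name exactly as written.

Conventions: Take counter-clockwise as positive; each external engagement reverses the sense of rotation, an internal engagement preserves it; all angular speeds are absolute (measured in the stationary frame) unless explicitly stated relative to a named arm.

planetary set

recognized (axles ride arm R): planetary set, 19/20/59 teeth
classification: planetary set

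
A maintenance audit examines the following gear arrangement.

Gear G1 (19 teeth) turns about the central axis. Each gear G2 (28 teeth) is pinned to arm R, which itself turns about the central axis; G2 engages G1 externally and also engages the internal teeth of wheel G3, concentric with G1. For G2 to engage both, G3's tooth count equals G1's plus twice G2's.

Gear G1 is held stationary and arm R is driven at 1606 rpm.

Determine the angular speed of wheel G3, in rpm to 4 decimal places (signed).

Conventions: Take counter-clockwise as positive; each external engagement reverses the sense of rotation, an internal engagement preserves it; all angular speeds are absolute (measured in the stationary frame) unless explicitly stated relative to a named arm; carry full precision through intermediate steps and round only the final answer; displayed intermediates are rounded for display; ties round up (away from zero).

+2012.8533 rpm

planetary set (19T centre, 28T on arm, 75T internal) — Willis relation
normalise by the input: solve with ω_arm = 1, then scale by 1606 rpm
ring teeth: 19 + 2·28 = 75
19(ω_sun−ω_arm) = −75(ω_ring−ω_arm),  ω_sun = 0, ω_arm = 1
ω_ring = 1 − (19/75)(0−1) = 94/75
scale: ω_ring = 94/75 × 1606 rpm = +2012.8533 rpm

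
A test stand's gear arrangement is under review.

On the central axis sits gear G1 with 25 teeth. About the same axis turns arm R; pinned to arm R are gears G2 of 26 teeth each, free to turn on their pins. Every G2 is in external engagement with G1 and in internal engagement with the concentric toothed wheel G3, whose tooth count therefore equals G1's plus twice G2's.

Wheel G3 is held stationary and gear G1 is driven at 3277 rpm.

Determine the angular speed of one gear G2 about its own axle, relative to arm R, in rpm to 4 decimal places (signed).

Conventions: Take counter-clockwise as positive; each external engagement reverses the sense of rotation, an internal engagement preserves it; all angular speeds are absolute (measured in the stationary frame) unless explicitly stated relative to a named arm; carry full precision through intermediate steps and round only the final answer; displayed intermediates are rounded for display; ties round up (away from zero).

-2378.6670 rpm

class = planetary set [G3 = 25+2·26 = 77; Willis about the carrier]
normalise by the input: solve with ω_sun = 1, then scale by 3277 rpm
ring teeth: 25 + 2·26 = 77
25(ω_sun−ω_arm) = −77(ω_ring−ω_arm),  ω_ring = 0, ω_sun = 1
25(1−ω_arm) = −77(0−ω_arm)  ⇒  102·ω_arm = 25  ⇒  ω_arm = 25/102
sun–planet mesh: 25·(1−25/102) = −26·(ω_p−ω_arm)  ⇒  ω_p−ω_arm = -1925/2652
scale: ω_p−ω_arm = -1925/2652 × 3277 rpm = -2378.6670 rpm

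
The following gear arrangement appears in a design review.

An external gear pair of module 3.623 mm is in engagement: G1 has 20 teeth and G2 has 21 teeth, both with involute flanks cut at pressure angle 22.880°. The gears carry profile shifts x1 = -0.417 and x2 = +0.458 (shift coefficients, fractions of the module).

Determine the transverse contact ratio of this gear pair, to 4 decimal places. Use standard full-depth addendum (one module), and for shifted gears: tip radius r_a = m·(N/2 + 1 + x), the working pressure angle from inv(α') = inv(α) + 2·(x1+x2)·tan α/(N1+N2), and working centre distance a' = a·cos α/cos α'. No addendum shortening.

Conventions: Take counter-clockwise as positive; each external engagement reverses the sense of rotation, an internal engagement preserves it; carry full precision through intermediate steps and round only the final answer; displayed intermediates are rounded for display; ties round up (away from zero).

topology: single-mesh involute geometry — m = 3.623, 20T/21T pair
base radii: r_b1 = 33.379466, r_b2 = 35.048440
tip radii: r_a1 = 38.342209, r_a2 = 43.323834
inv(α') = inv(22.880°) + 2·(-0.417+0.458)·tan α/(20+21) = 0.02351792  ⇒  α' = 23.14802°
a' = a·cos α / cos α' = 74.2715·cos 22.880°/cos 23.14802° = 74.419223
action lengths: √(r_a1²−r_b1²) = 18.866272, √(r_a2²−r_b2²) = 25.466870
base pitch p_b = π·m·cos α = 10.486469
CR = (18.866272 + 25.466870 − 74.419223·sin 23.14802°)/10.486469 = 1.437887
contact ratio ≈ 1.4379

1.4379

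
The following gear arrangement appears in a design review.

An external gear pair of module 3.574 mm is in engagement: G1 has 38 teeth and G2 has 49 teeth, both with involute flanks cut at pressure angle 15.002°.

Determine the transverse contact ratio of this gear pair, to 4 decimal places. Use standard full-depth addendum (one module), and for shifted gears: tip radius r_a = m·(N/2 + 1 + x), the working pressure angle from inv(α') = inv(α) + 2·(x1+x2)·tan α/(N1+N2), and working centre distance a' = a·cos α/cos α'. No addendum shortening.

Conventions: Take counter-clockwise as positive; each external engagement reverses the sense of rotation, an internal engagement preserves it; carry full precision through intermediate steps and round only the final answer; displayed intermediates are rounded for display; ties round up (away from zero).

2.0390

topology: single-mesh involute geometry — m = 3.574, 38T/49T pair
base radii: r_b1 = 65.591546, r_b2 = 84.578572
tip radii: r_a1 = 71.480000, r_a2 = 91.137000
no profile shift: α' = α, a' = a
action lengths: √(r_a1²−r_b1²) = 28.410201, √(r_a2²−r_b2²) = 33.947282
base pitch p_b = π·m·cos α = 10.845364
CR = (28.410201 + 33.947282 − 155.469000·sin 15.00200°)/10.845364 = 2.039019
contact ratio ≈ 2.0390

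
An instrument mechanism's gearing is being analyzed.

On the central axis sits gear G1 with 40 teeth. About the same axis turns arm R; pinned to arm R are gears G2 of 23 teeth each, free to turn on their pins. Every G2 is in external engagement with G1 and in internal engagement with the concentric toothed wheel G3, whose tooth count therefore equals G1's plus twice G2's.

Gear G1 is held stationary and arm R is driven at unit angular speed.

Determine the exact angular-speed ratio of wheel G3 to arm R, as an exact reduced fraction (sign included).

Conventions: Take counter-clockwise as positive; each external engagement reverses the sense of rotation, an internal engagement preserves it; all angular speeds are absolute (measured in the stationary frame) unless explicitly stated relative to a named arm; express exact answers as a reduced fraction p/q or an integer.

planetary set (40T centre, 23T on arm, 86T internal) — Willis relation
ring teeth: 40 + 2·23 = 86
40(ω_sun−ω_arm) = −86(ω_ring−ω_arm),  ω_sun = 0, ω_arm = 1
ω_ring = 1 − (40/86)(0−1) = 63/43
ω_out/ω_in = 63/43

63/43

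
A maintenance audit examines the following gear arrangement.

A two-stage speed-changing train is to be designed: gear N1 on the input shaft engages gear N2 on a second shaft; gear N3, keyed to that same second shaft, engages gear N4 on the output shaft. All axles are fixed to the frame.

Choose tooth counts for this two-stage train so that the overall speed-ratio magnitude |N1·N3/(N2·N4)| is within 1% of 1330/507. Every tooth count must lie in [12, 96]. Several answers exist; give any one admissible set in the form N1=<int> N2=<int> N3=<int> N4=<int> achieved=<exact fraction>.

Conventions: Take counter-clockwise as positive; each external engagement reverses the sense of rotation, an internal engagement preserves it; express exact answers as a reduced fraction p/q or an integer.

design class (target 1330/507): fixed-axis compound train
target = 1330/507 in lowest terms: an exact hit needs N1·N3 = k·1330 and N2·N4 = k·507 for one integer k, every count in [12, 96]; additionally prefer no 1:1 stage (N1 ≠ N2, N3 ≠ N4)
k = 1: N1·N3 = 1330 = 14·95, N2·N4 = 507 = 13·39
achieved = 14·95/(13·39) = 1330/507; |achieved − target| = 0 ≤ 133/5070 ✓

N1=14 N2=13 N3=95 N4=39 achieved=1330/507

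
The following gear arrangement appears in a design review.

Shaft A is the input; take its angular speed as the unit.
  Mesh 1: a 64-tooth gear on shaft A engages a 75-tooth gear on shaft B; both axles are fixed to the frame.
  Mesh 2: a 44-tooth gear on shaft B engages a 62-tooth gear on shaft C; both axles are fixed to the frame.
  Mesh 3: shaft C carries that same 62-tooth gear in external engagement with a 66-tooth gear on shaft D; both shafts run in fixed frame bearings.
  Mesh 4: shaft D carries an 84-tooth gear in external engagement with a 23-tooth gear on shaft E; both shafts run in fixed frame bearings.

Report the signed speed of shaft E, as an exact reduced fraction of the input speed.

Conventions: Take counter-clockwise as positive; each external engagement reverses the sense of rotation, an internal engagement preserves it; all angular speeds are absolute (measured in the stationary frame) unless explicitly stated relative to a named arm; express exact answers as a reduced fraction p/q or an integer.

3584/1725

4-mesh fixed-axis compound train (all bearings frame-fixed)
mesh 1 [64T→75T]: |ω|/ω_in = 1×64/75 = 64/75, sense flips to −
mesh 2 [44T→62T]: |ω|/ω_in = (64/75)×44/62 = 1408/2325, sense flips to +
mesh 3 [62T→66T]: |ω|/ω_in = (1408/2325)×62/66 = 128/225, sense flips to −
mesh 4 [84T→23T]: |ω|/ω_in = (128/225)×84/23 = 3584/1725, sense flips to +
signed output speed (× input speed) = 3584/1725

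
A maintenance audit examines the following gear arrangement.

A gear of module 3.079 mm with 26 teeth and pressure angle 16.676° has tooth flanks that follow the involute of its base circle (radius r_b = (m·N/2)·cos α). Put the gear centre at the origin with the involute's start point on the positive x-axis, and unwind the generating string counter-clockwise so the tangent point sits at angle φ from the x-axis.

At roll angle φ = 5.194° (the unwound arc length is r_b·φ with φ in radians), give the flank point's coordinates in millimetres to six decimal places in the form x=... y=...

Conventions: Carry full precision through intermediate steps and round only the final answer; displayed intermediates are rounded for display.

topology: single-mesh involute geometry — m = 3.079, N = 26
pitch radius r_p = m·N/2 = 3.079·26/2 = 40.027000
base radius r_b = r_p·cos α = 40.027000·cos 16.676° = 38.343576
roll angle φ = 5.194° = 0.09065240 rad
x = r_b·(cos φ + φ·sin φ) = 38.500803
y = r_b·(sin φ − φ·cos φ) = 0.009514

x=38.500803 y=0.009514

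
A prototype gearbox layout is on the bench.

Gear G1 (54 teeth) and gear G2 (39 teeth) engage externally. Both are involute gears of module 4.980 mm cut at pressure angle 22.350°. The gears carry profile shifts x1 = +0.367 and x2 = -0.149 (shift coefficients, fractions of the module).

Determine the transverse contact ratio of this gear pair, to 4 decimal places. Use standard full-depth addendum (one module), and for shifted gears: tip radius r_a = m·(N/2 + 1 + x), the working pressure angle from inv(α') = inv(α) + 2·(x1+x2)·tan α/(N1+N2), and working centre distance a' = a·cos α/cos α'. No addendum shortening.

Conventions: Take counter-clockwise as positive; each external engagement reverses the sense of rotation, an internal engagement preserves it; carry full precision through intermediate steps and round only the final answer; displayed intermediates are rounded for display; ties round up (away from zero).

1.5988

single-mesh involute tooth geometry (54T engaging 39T at module 4.980)
base radii: r_b1 = 124.359127, r_b2 = 89.814925
tip radii: r_a1 = 141.267660, r_a2 = 101.347980
inv(α') = inv(22.350°) + 2·(+0.367-0.149)·tan α/(54+39) = 0.02299616  ⇒  α' = 22.98316°
a' = a·cos α / cos α' = 231.5700·cos 22.350°/cos 22.98316° = 232.641181
action lengths: √(r_a1²−r_b1²) = 67.017605, √(r_a2²−r_b2²) = 46.954152
base pitch p_b = π·m·cos α = 14.469841
CR = (67.017605 + 46.954152 − 232.641181·sin 22.98316°)/14.469841 = 1.598813
contact ratio ≈ 1.5988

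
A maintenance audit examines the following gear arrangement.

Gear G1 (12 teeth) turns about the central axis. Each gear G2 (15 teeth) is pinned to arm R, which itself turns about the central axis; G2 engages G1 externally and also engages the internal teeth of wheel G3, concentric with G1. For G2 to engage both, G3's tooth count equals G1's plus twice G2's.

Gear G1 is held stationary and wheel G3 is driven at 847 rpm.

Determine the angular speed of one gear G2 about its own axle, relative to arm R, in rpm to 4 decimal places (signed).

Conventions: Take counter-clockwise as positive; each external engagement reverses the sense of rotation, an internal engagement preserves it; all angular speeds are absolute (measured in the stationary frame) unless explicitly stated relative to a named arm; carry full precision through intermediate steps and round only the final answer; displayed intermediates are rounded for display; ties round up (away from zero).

planetary set (12T centre, 15T on arm, 42T internal) — Willis relation
normalise by the input: solve with ω_ring = 1, then scale by 847 rpm
ring teeth: 12 + 2·15 = 42
12(ω_sun−ω_arm) = −42(ω_ring−ω_arm),  ω_sun = 0, ω_ring = 1
12(0−ω_arm) = −42(1−ω_arm)  ⇒  54·ω_arm = 42  ⇒  ω_arm = 7/9
sun–planet mesh: 12·(0−7/9) = −15·(ω_p−ω_arm)  ⇒  ω_p−ω_arm = 28/45
scale: ω_p−ω_arm = 28/45 × 847 rpm = +527.0222 rpm

+527.0222 rpm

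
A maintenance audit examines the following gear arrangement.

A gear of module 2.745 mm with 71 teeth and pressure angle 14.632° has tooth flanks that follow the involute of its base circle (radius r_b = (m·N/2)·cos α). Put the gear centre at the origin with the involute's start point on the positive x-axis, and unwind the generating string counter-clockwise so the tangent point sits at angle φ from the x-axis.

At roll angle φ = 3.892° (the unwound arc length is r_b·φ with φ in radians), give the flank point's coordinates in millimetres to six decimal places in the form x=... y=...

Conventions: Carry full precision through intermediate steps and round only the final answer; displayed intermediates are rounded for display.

single-mesh involute tooth geometry (71T wheel at module 2.745)
pitch radius r_p = m·N/2 = 2.745·71/2 = 97.447500
base radius r_b = r_p·cos α = 97.447500·cos 14.632° = 94.287106
roll angle φ = 3.892° = 0.06792821 rad
x = r_b·(cos φ + φ·sin φ) = 94.504387
y = r_b·(sin φ − φ·cos φ) = 0.009846

x=94.504387 y=0.009846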